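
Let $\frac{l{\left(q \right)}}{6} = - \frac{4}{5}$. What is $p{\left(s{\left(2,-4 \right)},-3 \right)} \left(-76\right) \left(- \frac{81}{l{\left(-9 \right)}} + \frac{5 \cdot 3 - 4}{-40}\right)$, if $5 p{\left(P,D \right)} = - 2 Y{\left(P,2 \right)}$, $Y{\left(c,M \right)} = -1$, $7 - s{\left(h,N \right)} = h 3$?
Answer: $- \frac{12616}{25} \approx -504.64$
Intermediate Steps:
$s{\left(h,N \right)} = 7 - 3 h$ ($s{\left(h,N \right)} = 7 - h 3 = 7 - 3 h$)
$l{\left(q \right)} = - \frac{24}{5}$ ($l{\left(q \right)} = 6 \left(- \frac{4}{5}\right) = - \frac{24}{5}$)
$p{\left(P,D \right)} = \frac{2}{5}$ ($p{\left(P,D \right)} = \frac{\left(-2\right) \left(-1\right)}{5} = \frac{1}{5} \cdot 2 = \frac{2}{5}$)
$p{\left(s{\left(2,-4 \right)},-3 \right)} \left(-76\right) \left(- \frac{81}{l{\left(-9 \right)}} + \frac{5 \cdot 3 - 4}{-40}\right) = \frac{2}{5} \left(-76\right) \left(- \frac{81}{- \frac{24}{5}} + \frac{5 \cdot 3 - 4}{-40}\right) = - \frac{152 \left(\left(-81\right) \left(- \frac{5}{24}\right) + \left(15 - 4\right) \left(- \frac{1}{40}\right)\right)}{5} = - \frac{152 \left(\frac{135}{8} + 11 \left(- \frac{1}{40}\right)\right)}{5} = - \frac{152 \left(\frac{135}{8} - \frac{11}{40}\right)}{5} = \left(- \frac{152}{5}\right) \frac{83}{5} = - \frac{12616}{25}$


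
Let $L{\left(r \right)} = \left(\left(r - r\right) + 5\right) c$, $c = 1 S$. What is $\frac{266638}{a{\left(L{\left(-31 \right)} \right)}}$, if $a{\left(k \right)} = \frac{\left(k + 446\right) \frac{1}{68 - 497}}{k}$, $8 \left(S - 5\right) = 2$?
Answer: $- \frac{12010708710}{1889} \approx -6.3582 \cdot 10^{6}$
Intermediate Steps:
$S = \frac{21}{4}$ ($S = 5 + \frac{1}{8} \cdot 2 = 5 + \frac{1}{4} = \frac{21}{4} \approx 5.25$)
$c = \frac{21}{4}$ ($c = 1 \cdot \frac{21}{4} = \frac{21}{4} \approx 5.25$)
$L{\left(r \right)} = \frac{105}{4}$ ($L{\left(r \right)} = \left(\left(r - r\right) + 5\right) \frac{21}{4} = \left(0 + 5\right) \frac{21}{4} = 5 \cdot \frac{21}{4} = \frac{105}{4}$)
$a{\left(k \right)} = \frac{- \frac{446}{429} - \frac{k}{429}}{k}$ ($a{\left(k \right)} = \frac{\left(446 + k\right) \frac{1}{-429}}{k} = \frac{\left(446 + k\right) \left(- \frac{1}{429}\right)}{k} = \frac{- \frac{446}{429} - \frac{k}{429}}{k}$)
$\frac{266638}{a{\left(L{\left(-31 \right)} \right)}} = \frac{266638}{\frac{1}{429} \frac{1}{\frac{105}{4}} \left(-446 - \frac{105}{4}\right)} = \frac{266638}{\frac{1}{429} \cdot \frac{4}{105} \left(-446 - \frac{105}{4}\right)} = \frac{266638}{\frac{1}{429} \cdot \frac{4}{105} \left(- \frac{1889}{4}\right)} = \frac{266638}{- \frac{1889}{45045}} = 266638 \left(- \frac{45045}{1889}\right) = - \frac{12010708710}{1889}$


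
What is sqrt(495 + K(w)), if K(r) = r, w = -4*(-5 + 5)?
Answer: 3*sqrt(55) ≈ 22.249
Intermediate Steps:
w = 0 (w = -4*0 = 0)
sqrt(495 + K(w)) = sqrt(495 + 0) = sqrt(495) = 3*sqrt(55)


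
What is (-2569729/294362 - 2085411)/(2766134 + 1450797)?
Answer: -613868322511/1241304243022 ≈ -0.49453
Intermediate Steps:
(-2569729/294362 - 2085411)/(2766134 + 1450797) = (-2569729*1/294362 - 2085411)/4216931 = (-2569729/294362 - 2085411)*(1/4216931) = -613868322511/294362*1/4216931 = -613868322511/1241304243022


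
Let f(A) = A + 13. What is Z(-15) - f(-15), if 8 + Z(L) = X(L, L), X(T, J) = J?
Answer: -21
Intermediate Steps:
Z(L) = -8 + L
f(A) = 13 + A
Z(-15) - f(-15) = (-8 - 15) - (13 - 15) = -23 - 1*(-2) = -23 + 2 = -21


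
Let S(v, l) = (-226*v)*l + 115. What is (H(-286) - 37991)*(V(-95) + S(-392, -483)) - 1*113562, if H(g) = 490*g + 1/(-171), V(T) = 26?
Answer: 434464779259496/57 ≈ 7.6222e+12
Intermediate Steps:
S(v, l) = 115 - 226*l*v (S(v, l) = -226*l*v + 115 = 115 - 226*l*v)
H(g) = -1/171 + 490*g (H(g) = 490*g - 1/171 = -1/171 + 490*g)
(H(-286) - 37991)*(V(-95) + S(-392, -483)) - 1*113562 = ((-1/171 + 490*(-286)) - 37991)*(26 + (115 - 226*(-483)*(-392))) - 1*113562 = ((-1/171 - 140140) - 37991)*(26 + (115 - 42789936)) - 113562 = (-23963941/171 - 37991)*(26 - 42789821) - 113562 = -30460402/171*(-42789795) - 113562 = 434464785732530/57 - 113562 = 434464779259496/57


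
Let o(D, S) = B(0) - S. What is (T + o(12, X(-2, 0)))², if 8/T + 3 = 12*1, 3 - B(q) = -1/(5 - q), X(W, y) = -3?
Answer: 101761/2025 ≈ 50.252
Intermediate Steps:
B(q) = 3 + 1/(5 - q) (B(q) = 3 - (-1)/(5 - q) = 3 + 1/(5 - q))
T = 8/9 (T = 8/(-3 + 12*1) = 8/(-3 + 12) = 8/9 ≈ 0.88889)
o(D, S) = 16/5 - S (o(D, S) = (-16 + 3*0)/(-5 + 0) - S = (-16 + 0)/(-5) - S = -⅕*(-16) - S = 16/5 - S)
(T + o(12, X(-2, 0)))² = (8/9 + (16/5 - 1*(-3)))² = (8/9 + (16/5 + 3))² = (8/9 + 31/5)² = (319/45)² = 101761/2025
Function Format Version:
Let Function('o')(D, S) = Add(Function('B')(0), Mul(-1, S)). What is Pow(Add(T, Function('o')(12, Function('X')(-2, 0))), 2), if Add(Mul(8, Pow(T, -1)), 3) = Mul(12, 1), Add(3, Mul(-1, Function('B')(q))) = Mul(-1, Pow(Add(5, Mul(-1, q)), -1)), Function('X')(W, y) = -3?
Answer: Rational(101761, 2025) ≈ 50.252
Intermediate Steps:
Function('B')(q) = Add(3, Pow(Add(5, Mul(-1, q)), -1)) (Function('B')(q) = Add(3, Mul(-1, Mul(-1, Pow(Add(5, Mul(-1, q)), -1)))) = Add(3, Pow(Add(5, Mul(-1, q)), -1)))
T = Rational(8, 9) (T = Mul(8, Pow(Add(-3, Mul(12, 1)), -1)) = Mul(8, Pow(Add(-3, 12), -1)) = Mul(8, Pow(9, -1)) = Mul(8, Rational(1, 9)) = Rational(8, 9) ≈ 0.88889)
Function('o')(D, S) = Add(Rational(16, 5), Mul(-1, S)) (Function('o')(D, S) = Add(Mul(Pow(Add(-5, 0), -1), Add(-16, Mul(3, 0))), Mul(-1, S)) = Add(Mul(Pow(-5, -1), Add(-16, 0)), Mul(-1, S)) = Add(Mul(Rational(-1, 5), -16), Mul(-1, S)) = Add(Rational(16, 5), Mul(-1, S)))
Pow(Add(T, Function('o')(12, Function('X')(-2, 0))), 2) = Pow(Add(Rational(8, 9), Add(Rational(16, 5), Mul(-1, -3))), 2) = Pow(Add(Rational(8, 9), Add(Rational(16, 5), 3)), 2) = Pow(Add(Rational(8, 9), Rational(31, 5)), 2) = Pow(Rational(319, 45), 2) = Rational(101761, 2025)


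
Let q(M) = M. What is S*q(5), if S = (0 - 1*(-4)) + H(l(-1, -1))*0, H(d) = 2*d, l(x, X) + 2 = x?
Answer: 20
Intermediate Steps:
l(x, X) = -2 + x
S = 4 (S = (0 - 1*(-4)) + (2*(-2 - 1))*0 = (0 + 4) + (2*(-3))*0 = 4 - 6*0 = 4 + 0 = 4)
S*q(5) = 4*5 = 20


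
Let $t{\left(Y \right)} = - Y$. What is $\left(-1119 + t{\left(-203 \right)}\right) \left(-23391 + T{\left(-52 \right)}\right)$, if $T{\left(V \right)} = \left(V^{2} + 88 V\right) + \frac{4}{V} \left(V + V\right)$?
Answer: $23133580$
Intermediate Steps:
$T{\left(V \right)} = 8 + V^{2} + 88 V$ ($T{\left(V \right)} = \left(V^{2} + 88 V\right) + \frac{4}{V} 2 V = \left(V^{2} + 88 V\right) + 8 = 8 + V^{2} + 88 V$)
$\left(-1119 + t{\left(-203 \right)}\right) \left(-23391 + T{\left(-52 \right)}\right) = \left(-1119 - -203\right) \left(-23391 + \left(8 + \left(-52\right)^{2} + 88 \left(-52\right)\right)\right) = \left(-1119 + 203\right) \left(-23391 + \left(8 + 2704 - 4576\right)\right) = - 916 \left(-23391 - 1864\right) = \left(-916\right) \left(-25255\right) = 23133580$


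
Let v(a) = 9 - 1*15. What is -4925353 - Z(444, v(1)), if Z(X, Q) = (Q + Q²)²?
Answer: -4926253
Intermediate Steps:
v(a) = -6 (v(a) = 9 - 15 = -6)
-4925353 - Z(444, v(1)) = -4925353 - (-6)²*(1 - 6)² = -4925353 - 36*(-5)² = -4925353 - 36*25 = -4925353 - 1*900 = -4925353 - 900 = -4926253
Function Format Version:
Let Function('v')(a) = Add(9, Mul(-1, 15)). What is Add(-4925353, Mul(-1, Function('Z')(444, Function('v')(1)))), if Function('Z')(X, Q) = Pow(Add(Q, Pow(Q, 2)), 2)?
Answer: -4926253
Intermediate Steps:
Function('v')(a) = -6 (Function('v')(a) = Add(9, -15) = -6)
Add(-4925353, Mul(-1, Function('Z')(444, Function('v')(1)))) = Add(-4925353, Mul(-1, Mul(Pow(-6, 2), Pow(Add(1, -6), 2)))) = Add(-4925353, Mul(-1, Mul(36, Pow(-5, 2)))) = Add(-4925353, Mul(-1, Mul(36, 25))) = Add(-4925353, Mul(-1, 900)) = Add(-4925353, -900) = -4926253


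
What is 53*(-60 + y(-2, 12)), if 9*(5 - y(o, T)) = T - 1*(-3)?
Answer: -9010/3 ≈ -3003.3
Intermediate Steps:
y(o, T) = 14/3 - T/9 (y(o, T) = 5 - (T - 1*(-3))/9 = 5 - (T + 3)/9 = 5 - (3 + T)/9 = 5 + (-⅓ - T/9) = 14/3 - T/9)
53*(-60 + y(-2, 12)) = 53*(-60 + (14/3 - ⅑*12)) = 53*(-60 + (14/3 - 4/3)) = 53*(-60 + 10/3) = 53*(-170/3) = -9010/3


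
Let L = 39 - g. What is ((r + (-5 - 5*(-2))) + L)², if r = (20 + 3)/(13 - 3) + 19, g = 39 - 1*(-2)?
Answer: 59049/100 ≈ 590.49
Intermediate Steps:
g = 41 (g = 39 + 2 = 41)
L = -2 (L = 39 - 1*41 = 39 - 41 = -2)
r = 213/10 (r = 23/10 + 19 = 213/10 ≈ 21.300)
((r + (-5 - 5*(-2))) + L)² = ((213/10 + (-5 - 5*(-2))) - 2)² = ((213/10 + (-5 + 10)) - 2)² = ((213/10 + 5) - 2)² = (263/10 - 2)² = (243/10)² = 59049/100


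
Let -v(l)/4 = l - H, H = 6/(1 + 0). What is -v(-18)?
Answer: -96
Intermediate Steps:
H = 6 (H = 6/1 = 6*1 = 6)
v(l) = 24 - 4*l (v(l) = -4*(l - 1*6) = -4*(l - 6) = -4*(-6 + l) = 24 - 4*l)
-v(-18) = -(24 - 4*(-18)) = -(24 + 72) = -1*96 = -96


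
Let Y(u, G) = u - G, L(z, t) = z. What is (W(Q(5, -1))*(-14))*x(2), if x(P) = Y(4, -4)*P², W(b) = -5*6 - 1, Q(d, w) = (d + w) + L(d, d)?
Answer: 13888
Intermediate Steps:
Q(d, w) = w + 2*d (Q(d, w) = (d + w) + d = w + 2*d)
W(b) = -31 (W(b) = -30 - 1 = -31)
x(P) = 8*P² (x(P) = (4 - 1*(-4))*P² = (4 + 4)*P² = 8*P²)
(W(Q(5, -1))*(-14))*x(2) = (-31*(-14))*(8*2²) = 434*(8*4) = 434*32 = 13888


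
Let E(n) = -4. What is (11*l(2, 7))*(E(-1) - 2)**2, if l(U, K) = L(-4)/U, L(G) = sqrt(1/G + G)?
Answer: 99*I*sqrt(17) ≈ 408.19*I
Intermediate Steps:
L(G) = sqrt(G + 1/G)
l(U, K) = I*sqrt(17)/(2*U) (l(U, K) = sqrt(-4 + 1/(-4))/U = sqrt(-4 - 1/4)/U = sqrt(-17/4)/U = (I*sqrt(17)/2)/U = I*sqrt(17)/(2*U))
(11*l(2, 7))*(E(-1) - 2)**2 = (11*((1/2)*I*sqrt(17)/2))*(-4 - 2)**2 = (11*((1/2)*I*sqrt(17)*(1/2)))*(-6)**2 = (11*(I*sqrt(17)/4))*36 = (11*I*sqrt(17)/4)*36 = 99*I*sqrt(17)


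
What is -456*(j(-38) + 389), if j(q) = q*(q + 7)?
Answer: -714552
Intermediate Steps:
j(q) = q*(7 + q)
-456*(j(-38) + 389) = -456*(-38*(7 - 38) + 389) = -456*(-38*(-31) + 389) = -456*(1178 + 389) = -456*1567 = -714552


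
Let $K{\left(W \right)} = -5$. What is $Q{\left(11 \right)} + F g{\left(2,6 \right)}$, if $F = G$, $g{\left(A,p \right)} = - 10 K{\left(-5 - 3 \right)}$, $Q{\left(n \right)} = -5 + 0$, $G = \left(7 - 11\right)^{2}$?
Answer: $795$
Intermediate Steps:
$G = 16$ ($G = \left(-4\right)^{2} = 16$)
$Q{\left(n \right)} = -5$
$g{\left(A,p \right)} = 50$ ($g{\left(A,p \right)} = \left(-10\right) \left(-5\right) = 50$)
$F = 16$
$Q{\left(11 \right)} + F g{\left(2,6 \right)} = -5 + 16 \cdot 50 = -5 + 800 = 795$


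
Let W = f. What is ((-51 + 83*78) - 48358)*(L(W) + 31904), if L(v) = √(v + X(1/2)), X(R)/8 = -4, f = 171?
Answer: -1337894240 - 41935*√139 ≈ -1.3384e+9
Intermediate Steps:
X(R) = -32 (X(R) = 8*(-4) = -32)
W = 171
L(v) = √(-32 + v) (L(v) = √(v - 32) = √(-32 + v))
((-51 + 83*78) - 48358)*(L(W) + 31904) = ((-51 + 83*78) - 48358)*(√(-32 + 171) + 31904) = ((-51 + 6474) - 48358)*(√139 + 31904) = (6423 - 48358)*(31904 + √139) = -41935*(31904 + √139) = -1337894240 - 41935*√139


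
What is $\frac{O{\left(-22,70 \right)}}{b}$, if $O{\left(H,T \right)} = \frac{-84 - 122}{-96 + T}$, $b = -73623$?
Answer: $- \frac{103}{957099} \approx -0.00010762$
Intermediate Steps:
$O{\left(H,T \right)} = - \frac{206}{-96 + T}$
$\frac{O{\left(-22,70 \right)}}{b} = \frac{\left(-206\right) \frac{1}{-96 + 70}}{-73623} = - \frac{206}{-26} \left(- \frac{1}{73623}\right) = \left(-206\right) \left(- \frac{1}{26}\right) \left(- \frac{1}{73623}\right) = \frac{103}{13} \left(- \frac{1}{73623}\right) = - \frac{103}{957099}$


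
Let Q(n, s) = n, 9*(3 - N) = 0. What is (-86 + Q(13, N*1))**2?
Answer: 5329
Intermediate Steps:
N = 3 (N = 3 - 1/9*0 = 3 + 0 = 3)
(-86 + Q(13, N*1))**2 = (-86 + 13)**2 = (-73)**2 = 5329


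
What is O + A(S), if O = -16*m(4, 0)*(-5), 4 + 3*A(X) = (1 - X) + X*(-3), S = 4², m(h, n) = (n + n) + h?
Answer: 893/3 ≈ 297.67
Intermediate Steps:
m(h, n) = h + 2*n (m(h, n) = 2*n + h = h + 2*n)
S = 16
A(X) = -1 - 4*X/3 (A(X) = -4/3 + ((1 - X) + X*(-3))/3 = -4/3 + ((1 - X) - 3*X)/3 = -4/3 + (1 - 4*X)/3 = -4/3 + (⅓ - 4*X/3) = -1 - 4*X/3)
O = 320 (O = -16*(4 + 2*0)*(-5) = -16*(4 + 0)*(-5) = -16*4*(-5) = -64*(-5) = 320)
O + A(S) = 320 + (-1 - 4/3*16) = 320 + (-1 - 64/3) = 320 - 67/3 = 893/3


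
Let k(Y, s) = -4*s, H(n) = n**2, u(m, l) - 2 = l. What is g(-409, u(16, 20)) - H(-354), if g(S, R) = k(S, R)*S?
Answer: -89324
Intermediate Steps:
u(m, l) = 2 + l
g(S, R) = -4*R*S (g(S, R) = (-4*R)*S = -4*R*S)
g(-409, u(16, 20)) - H(-354) = -4*(2 + 20)*(-409) - 1*(-354)**2 = -4*22*(-409) - 1*125316 = 35992 - 125316 = -89324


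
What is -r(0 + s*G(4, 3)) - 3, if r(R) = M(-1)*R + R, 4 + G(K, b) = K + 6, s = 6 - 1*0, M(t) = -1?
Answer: -3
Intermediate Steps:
s = 6 (s = 6 + 0 = 6)
G(K, b) = 2 + K (G(K, b) = -4 + (K + 6) = -4 + (6 + K) = 2 + K)
r(R) = 0 (r(R) = -R + R = 0)
-r(0 + s*G(4, 3)) - 3 = -1*0 - 3 = 0 - 3 = -3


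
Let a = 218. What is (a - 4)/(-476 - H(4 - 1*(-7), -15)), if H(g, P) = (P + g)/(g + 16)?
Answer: -2889/6424 ≈ -0.44972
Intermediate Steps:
H(g, P) = (P + g)/(16 + g)
(a - 4)/(-476 - H(4 - 1*(-7), -15)) = (218 - 4)/(-476 - (-15 + (4 - 1*(-7)))/(16 + (4 - 1*(-7)))) = 214/(-476 - (-15 + (4 + 7))/(16 + (4 + 7))) = 214/(-476 - (-15 + 11)/(16 + 11)) = 214/(-476 - (-4)/27) = 214/(-476 - 1*(-4/27)) = 214/(-476 + 4/27) = 214/(-12848/27) = 214*(-27/12848) = -2889/6424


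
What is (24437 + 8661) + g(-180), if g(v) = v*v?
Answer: 65498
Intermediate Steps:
g(v) = v²
(24437 + 8661) + g(-180) = (24437 + 8661) + (-180)² = 33098 + 32400 = 65498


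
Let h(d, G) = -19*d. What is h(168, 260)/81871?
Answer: -168/4309 ≈ -0.038988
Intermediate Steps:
h(168, 260)/81871 = -19*168/81871 = -3192*1/81871 = -168/4309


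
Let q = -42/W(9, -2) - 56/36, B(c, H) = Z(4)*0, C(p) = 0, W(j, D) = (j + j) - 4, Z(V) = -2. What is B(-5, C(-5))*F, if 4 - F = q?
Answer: 0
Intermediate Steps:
W(j, D) = -4 + 2*j (W(j, D) = 2*j - 4 = -4 + 2*j)
B(c, H) = 0 (B(c, H) = -2*0 = 0)
q = -41/9 (q = -42/(-4 + 2*9) - 56/36 = -42/(-4 + 18) - 56*1/36 = -42/14 - 14/9 = -42*1/14 - 14/9 = -3 - 14/9 = -41/9 ≈ -4.5556)
F = 77/9 (F = 4 - 1*(-41/9) = 4 + 41/9 = 77/9 ≈ 8.5556)
B(-5, C(-5))*F = 0*(77/9) = 0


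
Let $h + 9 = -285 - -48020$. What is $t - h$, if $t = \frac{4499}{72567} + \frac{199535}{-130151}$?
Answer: $- \frac{5854157153194}{122658021} \approx -47728.0$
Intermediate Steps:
$h = 47726$ ($h = -9 - -47735 = -9 + \left(-285 + 48020\right) = -9 + 47735 = 47726$)
$t = - \frac{180442948}{122658021}$ ($t = 4499 \cdot \frac{1}{72567} + 199535 \left(- \frac{1}{130151}\right) = \frac{409}{6597} - \frac{28505}{18593} = - \frac{180442948}{122658021} \approx -1.4711$)
$t - h = - \frac{180442948}{122658021} - 47726 = - \frac{5854157153194}{122658021}$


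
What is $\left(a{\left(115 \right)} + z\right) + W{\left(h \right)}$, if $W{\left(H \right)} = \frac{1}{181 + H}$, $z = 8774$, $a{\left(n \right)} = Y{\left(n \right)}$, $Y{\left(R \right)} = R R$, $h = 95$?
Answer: $\frac{6071725}{276} \approx 21999.0$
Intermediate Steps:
$Y{\left(R \right)} = R^{2}$
$a{\left(n \right)} = n^{2}$
$\left(a{\left(115 \right)} + z\right) + W{\left(h \right)} = \left(115^{2} + 8774\right) + \frac{1}{181 + 95} = \left(13225 + 8774\right) + \frac{1}{276} = 21999 + \frac{1}{276} = \frac{6071725}{276}$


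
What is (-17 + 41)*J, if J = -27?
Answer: -648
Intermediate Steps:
(-17 + 41)*J = (-17 + 41)*(-27) = 24*(-27) = -648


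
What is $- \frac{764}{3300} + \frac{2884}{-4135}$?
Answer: $- \frac{633817}{682275} \approx -0.92898$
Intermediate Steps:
$- \frac{764}{3300} + \frac{2884}{-4135} = \left(-764\right) \frac{1}{3300} + 2884 \left(- \frac{1}{4135}\right) = - \frac{191}{825} - \frac{2884}{4135} = - \frac{633817}{682275}$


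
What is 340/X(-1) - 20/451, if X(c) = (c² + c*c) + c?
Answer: 153320/451 ≈ 339.96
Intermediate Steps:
X(c) = c + 2*c² (X(c) = (c² + c²) + c = 2*c² + c = c + 2*c²)
340/X(-1) - 20/451 = 340/((-(1 + 2*(-1)))) - 20/451 = 340/((-(1 - 2))) - 20*1/451 = 340/((-1*(-1))) - 20/451 = 340/1 - 20/451 = 340*1 - 20/451 = 340 - 20/451 = 153320/451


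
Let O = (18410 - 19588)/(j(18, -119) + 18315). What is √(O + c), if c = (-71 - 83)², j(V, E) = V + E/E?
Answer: √1992942312161/9167 ≈ 154.00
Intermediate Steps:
j(V, E) = 1 + V (j(V, E) = V + 1 = 1 + V)
c = 23716 (c = (-154)² = 23716)
O = -589/9167 (O = (18410 - 19588)/((1 + 18) + 18315) = -1178/(19 + 18315) = -1178/18334 = -1178*1/18334 = -589/9167 ≈ -0.064252)
√(O + c) = √(-589/9167 + 23716) = √(217403983/9167) = √1992942312161/9167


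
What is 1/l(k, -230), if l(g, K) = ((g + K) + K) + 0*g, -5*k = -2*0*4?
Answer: -1/460 ≈ -0.0021739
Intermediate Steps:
k = 0 (k = -(-2*0)*4/5 = -0*4 = -⅕*0 = 0)
l(g, K) = g + 2*K (l(g, K) = ((K + g) + K) + 0 = (g + 2*K) + 0 = g + 2*K)
1/l(k, -230) = 1/(0 + 2*(-230)) = 1/(0 - 460) = 1/(-460) = -1/460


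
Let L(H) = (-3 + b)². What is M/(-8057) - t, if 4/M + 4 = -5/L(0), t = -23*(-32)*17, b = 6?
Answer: -4133176508/330337 ≈ -12512.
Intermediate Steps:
t = 12512 (t = 736*17 = 12512)
L(H) = 9 (L(H) = (-3 + 6)² = 3² = 9)
M = -36/41 (M = 4/(-4 - 5/9) = 4/(-41/9) = 4*(-9/41) = -36/41 ≈ -0.87805)
M/(-8057) - t = -36/41/(-8057) - 1*12512 = -36/41*(-1/8057) - 12512 = 36/330337 - 12512 = -4133176508/330337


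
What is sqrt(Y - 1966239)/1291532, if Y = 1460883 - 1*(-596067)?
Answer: 3*sqrt(10079)/1291532 ≈ 0.00023320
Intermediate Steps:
Y = 2056950 (Y = 1460883 + 596067 = 2056950)
sqrt(Y - 1966239)/1291532 = sqrt(2056950 - 1966239)/1291532 = sqrt(90711)*(1/1291532) = (3*sqrt(10079))*(1/1291532) = 3*sqrt(10079)/1291532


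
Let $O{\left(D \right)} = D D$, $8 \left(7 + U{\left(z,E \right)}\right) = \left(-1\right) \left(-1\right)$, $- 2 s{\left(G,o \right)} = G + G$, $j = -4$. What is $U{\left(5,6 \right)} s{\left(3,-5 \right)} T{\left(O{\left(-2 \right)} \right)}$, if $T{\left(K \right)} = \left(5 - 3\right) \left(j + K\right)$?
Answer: $0$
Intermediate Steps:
$s{\left(G,o \right)} = - G$ ($s{\left(G,o \right)} = - \frac{G + G}{2} = - \frac{2 G}{2} = - G$)
$U{\left(z,E \right)} = - \frac{55}{8}$ ($U{\left(z,E \right)} = -7 + \frac{\left(-1\right) \left(-1\right)}{8} = -7 + \frac{1}{8} \cdot 1 = -7 + \frac{1}{8} = - \frac{55}{8}$)
$O{\left(D \right)} = D^{2}$
$T{\left(K \right)} = -8 + 2 K$ ($T{\left(K \right)} = \left(5 - 3\right) \left(-4 + K\right) = 2 \left(-4 + K\right) = -8 + 2 K$)
$U{\left(5,6 \right)} s{\left(3,-5 \right)} T{\left(O{\left(-2 \right)} \right)} = - \frac{55 \left(\left(-1\right) 3\right)}{8} \left(-8 + 2 \left(-2\right)^{2}\right) = \left(- \frac{55}{8}\right) \left(-3\right) \left(-8 + 2 \cdot 4\right) = \frac{165 \left(-8 + 8\right)}{8} = \frac{165}{8} \cdot 0 = 0$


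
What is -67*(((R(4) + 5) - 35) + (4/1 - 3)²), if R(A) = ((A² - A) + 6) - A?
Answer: 1005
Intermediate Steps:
R(A) = 6 + A² - 2*A (R(A) = (6 + A² - A) - A = 6 + A² - 2*A)
-67*(((R(4) + 5) - 35) + (4/1 - 3)²) = -67*((((6 + 4² - 2*4) + 5) - 35) + (4/1 - 3)²) = -67*((((6 + 16 - 8) + 5) - 35) + (4*1 - 3)²) = -67*(((14 + 5) - 35) + (4 - 3)²) = -67*((19 - 35) + 1²) = -67*(-16 + 1) = -67*(-15) = 1005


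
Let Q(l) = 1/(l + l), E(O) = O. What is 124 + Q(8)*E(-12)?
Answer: 493/4 ≈ 123.25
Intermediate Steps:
Q(l) = 1/(2*l)
124 + Q(8)*E(-12) = 124 + ((1/2)/8)*(-12) = 124 + ((1/2)*(1/8))*(-12) = 124 + (1/16)*(-12) = 124 - 3/4 = 493/4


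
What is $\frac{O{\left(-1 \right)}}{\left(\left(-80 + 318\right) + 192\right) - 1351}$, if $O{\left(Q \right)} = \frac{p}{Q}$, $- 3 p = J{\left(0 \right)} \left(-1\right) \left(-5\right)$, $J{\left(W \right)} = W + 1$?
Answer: $- \frac{5}{2763} \approx -0.0018096$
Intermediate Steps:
$J{\left(W \right)} = 1 + W$
$p = - \frac{5}{3}$ ($p = - \frac{\left(1 + 0\right) \left(-1\right) \left(-5\right)}{3} = - \frac{1 \left(-1\right) \left(-5\right)}{3} = - \frac{\left(-1\right) \left(-5\right)}{3} = \left(- \frac{1}{3}\right) 5 = - \frac{5}{3} \approx -1.6667$)
$O{\left(Q \right)} = - \frac{5}{3 Q}$
$\frac{O{\left(-1 \right)}}{\left(\left(-80 + 318\right) + 192\right) - 1351} = \frac{\left(- \frac{5}{3}\right) \frac{1}{-1}}{\left(\left(-80 + 318\right) + 192\right) - 1351} = \frac{\left(- \frac{5}{3}\right) \left(-1\right)}{\left(238 + 192\right) - 1351} = \frac{5}{3 \left(430 - 1351\right)} = \frac{5}{3 \left(-921\right)} = \frac{5}{3} \left(- \frac{1}{921}\right) = - \frac{5}{2763}$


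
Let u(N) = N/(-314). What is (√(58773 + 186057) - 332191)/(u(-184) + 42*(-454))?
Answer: 52153987/2993584 - 157*√244830/2993584 ≈ 17.396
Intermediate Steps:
u(N) = -N/314 (u(N) = N*(-1/314) = -N/314)
(√(58773 + 186057) - 332191)/(u(-184) + 42*(-454)) = (√(58773 + 186057) - 332191)/(-1/314*(-184) + 42*(-454)) = (√244830 - 332191)/(92/157 - 19068) = (-332191 + √244830)/(-2993584/157) = (-332191 + √244830)*(-157/2993584) = 52153987/2993584 - 157*√244830/2993584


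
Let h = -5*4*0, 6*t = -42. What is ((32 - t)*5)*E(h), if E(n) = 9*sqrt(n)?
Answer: 0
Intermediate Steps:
t = -7 (t = (1/6)*(-42) = -7)
h = 0 (h = -20*0 = 0)
((32 - t)*5)*E(h) = ((32 - 1*(-7))*5)*(9*sqrt(0)) = ((32 + 7)*5)*(9*0) = (39*5)*0 = 195*0 = 0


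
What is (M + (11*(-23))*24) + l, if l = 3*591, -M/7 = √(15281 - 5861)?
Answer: -4299 - 14*√2355 ≈ -4978.4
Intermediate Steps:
M = -14*√2355 (M = -7*√(15281 - 5861) = -14*√2355 ≈ -679.40)
l = 1773
(M + (11*(-23))*24) + l = (-14*√2355 + (11*(-23))*24) + 1773 = (-14*√2355 - 253*24) + 1773 = (-14*√2355 - 6072) + 1773 = (-6072 - 14*√2355) + 1773 = -4299 - 14*√2355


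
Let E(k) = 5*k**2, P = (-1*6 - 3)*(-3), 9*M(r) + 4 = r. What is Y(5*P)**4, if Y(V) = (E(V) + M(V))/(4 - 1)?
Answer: 452686625285471963447296/531441 ≈ 8.5181e+17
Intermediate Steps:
M(r) = -4/9 + r/9
P = 27 (P = (-6 - 3)*(-3) = -9*(-3) = 27)
Y(V) = -4/27 + V/27 + 5*V**2/3 (Y(V) = (5*V**2 + (-4/9 + V/9))/(4 - 1) = (-4/9 + 5*V**2 + V/9)/3 = (-4/9 + 5*V**2 + V/9)*(1/3) = -4/27 + V/27 + 5*V**2/3)
Y(5*P)**4 = (-4/27 + (5*27)/27 + 5*(5*27)**2/3)**4 = (-4/27 + (1/27)*135 + (5/3)*135**2)**4 = (-4/27 + 5 + (5/3)*18225)**4 = (-4/27 + 5 + 30375)**4 = (820256/27)**4 = 452686625285471963447296/531441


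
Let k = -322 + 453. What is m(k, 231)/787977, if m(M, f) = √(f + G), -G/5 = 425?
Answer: I*√1894/787977 ≈ 5.523e-5*I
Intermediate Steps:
k = 131
G = -2125 (G = -5*425 = -2125)
m(M, f) = √(-2125 + f) (m(M, f) = √(f - 2125) = √(-2125 + f))
m(k, 231)/787977 = √(-2125 + 231)/787977 = √(-1894)*(1/787977) = (I*√1894)*(1/787977) = I*√1894/787977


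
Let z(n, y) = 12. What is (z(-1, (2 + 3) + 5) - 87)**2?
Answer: 5625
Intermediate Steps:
(z(-1, (2 + 3) + 5) - 87)**2 = (12 - 87)**2 = (-75)**2 = 5625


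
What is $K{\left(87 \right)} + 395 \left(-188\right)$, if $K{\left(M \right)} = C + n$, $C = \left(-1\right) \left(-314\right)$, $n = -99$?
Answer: $-74045$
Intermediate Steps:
$C = 314$
$K{\left(M \right)} = 215$ ($K{\left(M \right)} = 314 - 99 = 215$)
$K{\left(87 \right)} + 395 \left(-188\right) = 215 + 395 \left(-188\right) = 215 - 74260 = -74045$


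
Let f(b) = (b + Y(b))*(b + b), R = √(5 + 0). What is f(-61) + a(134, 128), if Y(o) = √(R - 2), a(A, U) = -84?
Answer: 7358 - 122*√(-2 + √5) ≈ 7298.7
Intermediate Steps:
R = √5 ≈ 2.2361
Y(o) = √(-2 + √5) (Y(o) = √(√5 - 2) = √(-2 + √5))
f(b) = 2*b*(b + √(-2 + √5)) (f(b) = (b + √(-2 + √5))*(b + b) = (b + √(-2 + √5))*(2*b) = 2*b*(b + √(-2 + √5)))
f(-61) + a(134, 128) = 2*(-61)*(-61 + √(-2 + √5)) - 84 = (7442 - 122*√(-2 + √5)) - 84 = 7358 - 122*√(-2 + √5)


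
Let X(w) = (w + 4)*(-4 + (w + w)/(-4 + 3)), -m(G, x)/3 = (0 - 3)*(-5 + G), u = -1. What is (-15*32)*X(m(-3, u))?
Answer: 4569600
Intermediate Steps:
m(G, x) = -45 + 9*G (m(G, x) = -3*(0 - 3)*(-5 + G) = -(-9)*(-5 + G) = -3*(15 - 3*G) = -45 + 9*G)
X(w) = (-4 - 2*w)*(4 + w) (X(w) = (4 + w)*(-4 + (2*w)/(-1)) = (4 + w)*(-4 + (2*w)*(-1)) = (4 + w)*(-4 - 2*w) = (-4 - 2*w)*(4 + w))
(-15*32)*X(m(-3, u)) = (-15*32)*(-16 - 12*(-45 + 9*(-3)) - 2*(-45 + 9*(-3))**2) = -480*(-16 - 12*(-45 - 27) - 2*(-45 - 27)**2) = -480*(-16 - 12*(-72) - 2*(-72)**2) = -480*(-16 + 864 - 2*5184) = -480*(-16 + 864 - 10368) = -480*(-9520) = 4569600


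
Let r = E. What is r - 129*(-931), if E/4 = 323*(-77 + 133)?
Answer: 192451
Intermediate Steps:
E = 72352 (E = 4*(323*(-77 + 133)) = 4*(323*56) = 4*18088 = 72352)
r = 72352
r - 129*(-931) = 72352 - 129*(-931) = 72352 + 120099 = 192451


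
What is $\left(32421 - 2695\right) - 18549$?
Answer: $11177$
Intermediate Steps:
$\left(32421 - 2695\right) - 18549 = 29726 - 18549 = 11177$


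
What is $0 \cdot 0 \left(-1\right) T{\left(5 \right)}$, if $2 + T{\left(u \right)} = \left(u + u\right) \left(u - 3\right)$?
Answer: $0$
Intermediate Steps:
$T{\left(u \right)} = -2 + 2 u \left(-3 + u\right)$ ($T{\left(u \right)} = -2 + \left(u + u\right) \left(u - 3\right) = -2 + 2 u \left(-3 + u\right)$)
$0 \cdot 0 \left(-1\right) T{\left(5 \right)} = 0 \cdot 0 \left(-1\right) \left(-2 - 30 + 2 \cdot 5^{2}\right) = 0 \left(-1\right) \left(-2 - 30 + 2 \cdot 25\right) = 0 \left(-2 - 30 + 50\right) = 0 \cdot 18 = 0$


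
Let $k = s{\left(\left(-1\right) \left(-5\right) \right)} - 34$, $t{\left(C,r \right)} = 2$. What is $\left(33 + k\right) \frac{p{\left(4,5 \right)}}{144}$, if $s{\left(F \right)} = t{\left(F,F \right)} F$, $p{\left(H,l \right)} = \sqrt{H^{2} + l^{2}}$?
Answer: $\frac{\sqrt{41}}{16} \approx 0.4002$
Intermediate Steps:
$s{\left(F \right)} = 2 F$
$k = -24$ ($k = 2 \left(\left(-1\right) \left(-5\right)\right) - 34 = 2 \cdot 5 - 34 = 10 - 34 = -24$)
$\left(33 + k\right) \frac{p{\left(4,5 \right)}}{144} = \left(33 - 24\right) \frac{\sqrt{4^{2} + 5^{2}}}{144} = 9 \sqrt{16 + 25} \cdot \frac{1}{144} = 9 \sqrt{41} \cdot \frac{1}{144} = 9 \frac{\sqrt{41}}{144} = \frac{\sqrt{41}}{16}$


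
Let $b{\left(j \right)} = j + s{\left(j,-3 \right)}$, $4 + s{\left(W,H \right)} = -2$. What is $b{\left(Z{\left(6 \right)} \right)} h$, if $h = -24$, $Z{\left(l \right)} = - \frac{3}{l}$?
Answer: $156$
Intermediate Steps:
$s{\left(W,H \right)} = -6$ ($s{\left(W,H \right)} = -4 - 2 = -6$)
$b{\left(j \right)} = -6 + j$ ($b{\left(j \right)} = j - 6 = -6 + j$)
$b{\left(Z{\left(6 \right)} \right)} h = \left(-6 - \frac{3}{6}\right) \left(-24\right) = \left(-6 - \frac{1}{2}\right) \left(-24\right) = \left(- \frac{13}{2}\right) \left(-24\right) = 156$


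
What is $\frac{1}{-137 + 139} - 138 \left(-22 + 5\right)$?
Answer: $\frac{4693}{2} \approx 2346.5$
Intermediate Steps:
$\frac{1}{-137 + 139} - 138 \left(-22 + 5\right) = \frac{1}{2} - -2346 = \frac{1}{2} + 2346 = \frac{4693}{2}$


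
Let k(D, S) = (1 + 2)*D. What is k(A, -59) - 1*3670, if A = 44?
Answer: -3538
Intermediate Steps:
k(D, S) = 3*D
k(A, -59) - 1*3670 = 3*44 - 1*3670 = 132 - 3670 = -3538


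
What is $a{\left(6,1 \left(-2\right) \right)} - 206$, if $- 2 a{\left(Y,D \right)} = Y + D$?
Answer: $-208$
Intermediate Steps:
$a{\left(Y,D \right)} = - \frac{D}{2} - \frac{Y}{2}$ ($a{\left(Y,D \right)} = - \frac{Y + D}{2} = - \frac{D + Y}{2} = - \frac{D}{2} - \frac{Y}{2}$)
$a{\left(6,1 \left(-2\right) \right)} - 206 = \left(- \frac{1 \left(-2\right)}{2} - 3\right) - 206 = \left(\left(- \frac{1}{2}\right) \left(-2\right) - 3\right) - 206 = \left(1 - 3\right) - 206 = -2 - 206 = -208$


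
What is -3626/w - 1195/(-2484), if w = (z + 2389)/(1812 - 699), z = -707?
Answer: -5011381601/2089044 ≈ -2398.9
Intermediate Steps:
w = 1682/1113 (w = (-707 + 2389)/(1812 - 699) = 1682/1113 ≈ 1.5112)
-3626/w - 1195/(-2484) = -3626/1682/1113 - 1195/(-2484) = -3626*1113/1682 - 1195*(-1/2484) = -2017869/841 + 1195/2484 = -5011381601/2089044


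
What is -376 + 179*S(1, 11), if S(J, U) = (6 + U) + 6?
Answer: 3741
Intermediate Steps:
S(J, U) = 12 + U
-376 + 179*S(1, 11) = -376 + 179*(12 + 11) = -376 + 179*23 = -376 + 4117 = 3741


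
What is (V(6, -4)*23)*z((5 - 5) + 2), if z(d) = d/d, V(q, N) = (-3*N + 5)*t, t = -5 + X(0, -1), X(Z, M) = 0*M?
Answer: -1955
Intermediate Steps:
X(Z, M) = 0
t = -5 (t = -5 + 0 = -5)
V(q, N) = -25 + 15*N (V(q, N) = (-3*N + 5)*(-5) = (5 - 3*N)*(-5) = -25 + 15*N)
z(d) = 1
(V(6, -4)*23)*z((5 - 5) + 2) = ((-25 + 15*(-4))*23)*1 = ((-25 - 60)*23)*1 = -85*23*1 = -1955*1 = -1955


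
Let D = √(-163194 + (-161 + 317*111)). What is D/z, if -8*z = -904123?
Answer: 16*I*√32042/904123 ≈ 0.0031678*I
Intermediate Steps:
D = 2*I*√32042 (D = √(-163194 + (-161 + 35187)) = √(-163194 + 35026) = √(-128168) = 2*I*√32042 ≈ 358.01*I)
z = 904123/8 (z = -⅛*(-904123) = 904123/8 ≈ 1.1302e+5)
D/z = (2*I*√32042)/(904123/8) = (2*I*√32042)*(8/904123) = 16*I*√32042/904123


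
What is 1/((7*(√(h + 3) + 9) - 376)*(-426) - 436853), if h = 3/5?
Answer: -1517575/460446714293 + 8946*√10/460446714293 ≈ -3.2344e-6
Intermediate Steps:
h = ⅗ (h = 3*(⅕) = ⅗ ≈ 0.60000)
1/((7*(√(h + 3) + 9) - 376)*(-426) - 436853) = 1/((7*(√(⅗ + 3) + 9) - 376)*(-426) - 436853) = 1/((7*(√(18/5) + 9) - 376)*(-426) - 436853) = 1/((7*(3*√10/5 + 9) - 376)*(-426) - 436853) = 1/((7*(9 + 3*√10/5) - 376)*(-426) - 436853) = 1/(((63 + 21*√10/5) - 376)*(-426) - 436853) = 1/((-313 + 21*√10/5)*(-426) - 436853) = 1/((133338 - 8946*√10/5) - 436853) = 1/(-303515 - 8946*√10/5)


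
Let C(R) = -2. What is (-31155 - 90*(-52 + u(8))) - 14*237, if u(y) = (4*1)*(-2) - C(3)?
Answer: -29253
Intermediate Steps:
u(y) = -6 (u(y) = (4*1)*(-2) - 1*(-2) = 4*(-2) + 2 = -8 + 2 = -6)
(-31155 - 90*(-52 + u(8))) - 14*237 = (-31155 - 90*(-52 - 6)) - 14*237 = (-31155 - 90*(-58)) - 3318 = (-31155 + 5220) - 3318 = -25935 - 3318 = -29253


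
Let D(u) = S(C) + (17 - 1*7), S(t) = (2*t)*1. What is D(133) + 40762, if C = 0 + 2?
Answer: 40776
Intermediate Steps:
C = 2
S(t) = 2*t
D(u) = 14 (D(u) = 2*2 + (17 - 1*7) = 4 + (17 - 7) = 4 + 10 = 14)
D(133) + 40762 = 14 + 40762 = 40776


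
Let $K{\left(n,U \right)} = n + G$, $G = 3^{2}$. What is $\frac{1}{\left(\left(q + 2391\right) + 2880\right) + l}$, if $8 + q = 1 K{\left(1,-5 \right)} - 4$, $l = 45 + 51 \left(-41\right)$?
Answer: $\frac{1}{3223} \approx 0.00031027$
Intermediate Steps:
$G = 9$
$K{\left(n,U \right)} = 9 + n$ ($K{\left(n,U \right)} = n + 9 = 9 + n$)
$l = -2046$ ($l = 45 - 2091 = -2046$)
$q = -2$ ($q = -8 - \left(4 - \left(9 + 1\right)\right) = -8 + \left(1 \cdot 10 - 4\right) = -8 + \left(10 - 4\right) = -8 + 6 = -2$)
$\frac{1}{\left(\left(q + 2391\right) + 2880\right) + l} = \frac{1}{\left(\left(-2 + 2391\right) + 2880\right) - 2046} = \frac{1}{\left(2389 + 2880\right) - 2046} = \frac{1}{5269 - 2046} = \frac{1}{3223}$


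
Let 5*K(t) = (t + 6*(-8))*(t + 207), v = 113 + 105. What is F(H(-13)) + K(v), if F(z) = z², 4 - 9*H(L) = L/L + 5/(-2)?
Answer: 4681921/324 ≈ 14450.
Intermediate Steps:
H(L) = 11/18 (H(L) = 4/9 - (L/L + 5/(-2))/9 = 4/9 - (1 + 5*(-½))/9 = 4/9 - (1 - 5/2)/9 = 4/9 - ⅑*(-3/2) = 4/9 + ⅙ = 11/18)
v = 218
K(t) = (-48 + t)*(207 + t)/5 (K(t) = ((t + 6*(-8))*(t + 207))/5 = ((t - 48)*(207 + t))/5 = ((-48 + t)*(207 + t))/5 = (-48 + t)*(207 + t)/5)
F(H(-13)) + K(v) = (11/18)² + (-9936/5 + (⅕)*218² + (159/5)*218) = 121/324 + (-9936/5 + (⅕)*47524 + 34662/5) = 121/324 + (-9936/5 + 47524/5 + 34662/5) = 121/324 + 14450 = 4681921/324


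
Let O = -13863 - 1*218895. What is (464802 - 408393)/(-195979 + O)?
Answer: -56409/428737 ≈ -0.13157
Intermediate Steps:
O = -232758 (O = -13863 - 218895 = -232758)
(464802 - 408393)/(-195979 + O) = (464802 - 408393)/(-195979 - 232758) = 56409/(-428737) = 56409*(-1/428737) = -56409/428737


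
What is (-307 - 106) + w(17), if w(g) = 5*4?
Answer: -393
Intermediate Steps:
w(g) = 20
(-307 - 106) + w(17) = (-307 - 106) + 20 = -413 + 20 = -393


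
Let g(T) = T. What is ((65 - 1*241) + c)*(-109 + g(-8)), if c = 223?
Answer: -5499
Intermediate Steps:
((65 - 1*241) + c)*(-109 + g(-8)) = ((65 - 1*241) + 223)*(-109 - 8) = ((65 - 241) + 223)*(-117) = (-176 + 223)*(-117) = 47*(-117) = -5499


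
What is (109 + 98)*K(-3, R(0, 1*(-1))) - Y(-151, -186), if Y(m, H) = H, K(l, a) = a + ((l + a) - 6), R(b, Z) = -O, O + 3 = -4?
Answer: 1221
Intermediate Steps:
O = -7 (O = -3 - 4 = -7)
R(b, Z) = 7 (R(b, Z) = -1*(-7) = 7)
K(l, a) = -6 + l + 2*a (K(l, a) = a + ((a + l) - 6) = a + (-6 + a + l) = -6 + l + 2*a)
(109 + 98)*K(-3, R(0, 1*(-1))) - Y(-151, -186) = (109 + 98)*(-6 - 3 + 2*7) - 1*(-186) = 207*(-6 - 3 + 14) + 186 = 207*5 + 186 = 1035 + 186 = 1221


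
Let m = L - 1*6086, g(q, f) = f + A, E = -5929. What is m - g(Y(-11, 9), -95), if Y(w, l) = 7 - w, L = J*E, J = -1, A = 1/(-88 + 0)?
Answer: -5455/88 ≈ -61.989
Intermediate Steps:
A = -1/88 (A = 1/(-88) = -1/88 ≈ -0.011364)
L = 5929 (L = -1*(-5929) = 5929)
g(q, f) = -1/88 + f (g(q, f) = f - 1/88 = -1/88 + f)
m = -157 (m = 5929 - 1*6086 = 5929 - 6086 = -157)
m - g(Y(-11, 9), -95) = -157 - (-1/88 - 95) = -157 - 1*(-8361/88) = -157 + 8361/88 = -5455/88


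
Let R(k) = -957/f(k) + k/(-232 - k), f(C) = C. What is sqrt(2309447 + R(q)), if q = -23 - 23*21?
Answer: 5*sqrt(3668806420122)/6302 ≈ 1519.7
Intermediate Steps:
q = -506 (q = -23 - 483 = -506)
R(k) = -957/k + k/(-232 - k)
sqrt(2309447 + R(q)) = sqrt(2309447 + (-222024 - 1*(-506)**2 - 957*(-506))/((-506)*(232 - 506))) = sqrt(2309447 - 1/506*(-222024 - 1*256036 + 484242)/(-274)) = sqrt(2309447 - 1/506*(-1/274)*(-222024 - 256036 + 484242)) = sqrt(2309447 - 1/506*(-1/274)*6182) = sqrt(2309447 + 281/6302) = sqrt(14554135275/6302) = 5*sqrt(3668806420122)/6302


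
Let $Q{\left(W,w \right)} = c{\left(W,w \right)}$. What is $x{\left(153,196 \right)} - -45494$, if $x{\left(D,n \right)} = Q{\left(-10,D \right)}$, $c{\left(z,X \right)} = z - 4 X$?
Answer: $44872$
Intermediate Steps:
$Q{\left(W,w \right)} = W - 4 w$
$x{\left(D,n \right)} = -10 - 4 D$
$x{\left(153,196 \right)} - -45494 = \left(-10 - 612\right) - -45494 = \left(-10 - 612\right) + 45494 = -622 + 45494 = 44872$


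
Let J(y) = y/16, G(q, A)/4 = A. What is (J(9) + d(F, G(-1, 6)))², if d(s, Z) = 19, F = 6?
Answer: 97969/256 ≈ 382.69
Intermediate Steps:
G(q, A) = 4*A
J(y) = y/16 (J(y) = y*(1/16) = y/16)
(J(9) + d(F, G(-1, 6)))² = ((1/16)*9 + 19)² = (9/16 + 19)² = (313/16)² = 97969/256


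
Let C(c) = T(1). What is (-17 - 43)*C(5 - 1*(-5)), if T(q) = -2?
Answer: 120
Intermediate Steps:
C(c) = -2
(-17 - 43)*C(5 - 1*(-5)) = (-17 - 43)*(-2) = -60*(-2) = 120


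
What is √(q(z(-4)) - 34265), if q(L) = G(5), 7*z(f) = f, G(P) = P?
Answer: 2*I*√8565 ≈ 185.09*I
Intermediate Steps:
z(f) = f/7
q(L) = 5
√(q(z(-4)) - 34265) = √(5 - 34265) = √(-34260) = 2*I*√8565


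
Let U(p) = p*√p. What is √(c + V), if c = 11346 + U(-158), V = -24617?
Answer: √(-13271 - 158*I*√158) ≈ 8.596 - 115.52*I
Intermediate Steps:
U(p) = p^(3/2)
c = 11346 - 158*I*√158 (c = 11346 + (-158)^(3/2) = 11346 - 158*I*√158 ≈ 11346.0 - 1986.0*I)
√(c + V) = √((11346 - 158*I*√158) - 24617) = √(-13271 - 158*I*√158)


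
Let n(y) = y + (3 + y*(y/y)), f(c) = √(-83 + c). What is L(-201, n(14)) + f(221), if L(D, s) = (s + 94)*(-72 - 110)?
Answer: -22750 + √138 ≈ -22738.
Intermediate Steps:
n(y) = 3 + 2*y (n(y) = y + (3 + y*1) = y + (3 + y) = 3 + 2*y)
L(D, s) = -17108 - 182*s (L(D, s) = (94 + s)*(-182) = -17108 - 182*s)
L(-201, n(14)) + f(221) = (-17108 - 182*(3 + 2*14)) + √(-83 + 221) = (-17108 - 182*(3 + 28)) + √138 = (-17108 - 182*31) + √138 = (-17108 - 5642) + √138 = -22750 + √138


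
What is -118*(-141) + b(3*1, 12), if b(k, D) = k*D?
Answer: 16674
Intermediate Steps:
b(k, D) = D*k
-118*(-141) + b(3*1, 12) = -118*(-141) + 12*(3*1) = 16638 + 12*3 = 16638 + 36 = 16674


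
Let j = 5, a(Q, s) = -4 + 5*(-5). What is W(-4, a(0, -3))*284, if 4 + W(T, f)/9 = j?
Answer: 2556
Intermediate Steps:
a(Q, s) = -29 (a(Q, s) = -4 - 25 = -29)
W(T, f) = 9 (W(T, f) = -36 + 9*5 = -36 + 45 = 9)
W(-4, a(0, -3))*284 = 9*284 = 2556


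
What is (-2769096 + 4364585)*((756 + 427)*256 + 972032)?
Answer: 2034057016320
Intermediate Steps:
(-2769096 + 4364585)*((756 + 427)*256 + 972032) = 1595489*(1183*256 + 972032) = 1595489*(302848 + 972032) = 1595489*1274880 = 2034057016320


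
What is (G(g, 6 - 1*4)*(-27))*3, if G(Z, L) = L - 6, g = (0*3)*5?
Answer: 324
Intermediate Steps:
g = 0 (g = 0*5 = 0)
G(Z, L) = -6 + L
(G(g, 6 - 1*4)*(-27))*3 = ((-6 + (6 - 1*4))*(-27))*3 = ((-6 + (6 - 4))*(-27))*3 = ((-6 + 2)*(-27))*3 = -4*(-27)*3 = 108*3 = 324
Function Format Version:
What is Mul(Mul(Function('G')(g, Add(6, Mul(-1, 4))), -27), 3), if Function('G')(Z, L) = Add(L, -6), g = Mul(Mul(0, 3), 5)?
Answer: 324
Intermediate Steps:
g = 0 (g = Mul(0, 5) = 0)
Function('G')(Z, L) = Add(-6, L)
Mul(Mul(Function('G')(g, Add(6, Mul(-1, 4))), -27), 3) = Mul(Mul(Add(-6, Add(6, Mul(-1, 4))), -27), 3) = Mul(Mul(Add(-6, Add(6, -4)), -27), 3) = Mul(Mul(Add(-6, 2), -27), 3) = Mul(Mul(-4, -27), 3) = Mul(108, 3) = 324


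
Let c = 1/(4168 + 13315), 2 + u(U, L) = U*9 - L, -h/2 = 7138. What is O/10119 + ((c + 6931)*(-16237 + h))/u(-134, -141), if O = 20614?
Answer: 37414403755121332/188763478959 ≈ 1.9821e+5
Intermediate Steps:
h = -14276 (h = -2*7138 = -14276)
u(U, L) = -2 - L + 9*U (u(U, L) = -2 + (U*9 - L) = -2 + (9*U - L) = -2 + (-L + 9*U) = -2 - L + 9*U)
c = 1/17483 ≈ 5.7198e-5
O/10119 + ((c + 6931)*(-16237 + h))/u(-134, -141) = 20614/10119 + ((1/17483 + 6931)*(-16237 - 14276))/(-2 - 1*(-141) + 9*(-134)) = 20614*(1/10119) + ((121174674/17483)*(-30513))/(-2 + 141 - 1206) = 20614/10119 - 3697402827762/17483/(-1067) = 20614/10119 - 3697402827762/17483*(-1/1067) = 20614/10119 + 3697402827762/18654361 = 37414403755121332/188763478959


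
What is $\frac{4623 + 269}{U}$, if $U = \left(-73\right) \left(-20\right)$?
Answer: $\frac{1223}{365} \approx 3.3507$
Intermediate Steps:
$U = 1460$
$\frac{4623 + 269}{U} = \frac{4623 + 269}{1460} = 4892 \cdot \frac{1}{1460} = \frac{1223}{365}$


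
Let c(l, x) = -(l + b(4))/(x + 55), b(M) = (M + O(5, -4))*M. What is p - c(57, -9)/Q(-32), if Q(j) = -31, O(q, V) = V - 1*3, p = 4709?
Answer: 6714989/1426 ≈ 4709.0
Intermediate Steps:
O(q, V) = -3 + V (O(q, V) = V - 3 = -3 + V)
b(M) = M*(-7 + M) (b(M) = (M + (-3 - 4))*M = (M - 7)*M = (-7 + M)*M = M*(-7 + M))
c(l, x) = -(-12 + l)/(55 + x) (c(l, x) = -(l + 4*(-7 + 4))/(x + 55) = -(l + 4*(-3))/(55 + x) = -(l - 12)/(55 + x) = -(-12 + l)/(55 + x))
p - c(57, -9)/Q(-32) = 4709 - (12 - 1*57)/(55 - 9)/(-31) = 4709 - (12 - 57)/46*(-1)/31 = 4709 - (1/46)*(-45)*(-1)/31 = 4709 - (-45)*(-1)/(46*31) = 4709 - 1*45/1426 = 4709 - 45/1426 = 6714989/1426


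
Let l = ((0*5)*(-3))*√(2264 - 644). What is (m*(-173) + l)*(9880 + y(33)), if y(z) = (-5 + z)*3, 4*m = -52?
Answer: 22409036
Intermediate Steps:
m = -13 (m = (¼)*(-52) = -13)
l = 0 (l = (0*(-3))*√1620 = 0*(18*√5) = 0)
y(z) = -15 + 3*z
(m*(-173) + l)*(9880 + y(33)) = (-13*(-173) + 0)*(9880 + (-15 + 3*33)) = (2249 + 0)*(9880 + (-15 + 99)) = 2249*(9880 + 84) = 2249*9964 = 22409036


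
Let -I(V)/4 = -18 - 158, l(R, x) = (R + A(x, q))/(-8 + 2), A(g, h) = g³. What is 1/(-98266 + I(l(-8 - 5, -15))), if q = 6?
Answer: -1/97562 ≈ -1.0250e-5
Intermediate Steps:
l(R, x) = -R/6 - x³/6 (l(R, x) = (R + x³)/(-8 + 2) = (R + x³)/(-6) = (R + x³)*(-⅙) = -R/6 - x³/6)
I(V) = 704 (I(V) = -4*(-18 - 158) = -4*(-176) = 704)
1/(-98266 + I(l(-8 - 5, -15))) = 1/(-98266 + 704) = 1/(-97562) = -1/97562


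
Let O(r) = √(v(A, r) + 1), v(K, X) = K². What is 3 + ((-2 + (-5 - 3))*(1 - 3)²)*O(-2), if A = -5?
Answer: 3 - 40*√26 ≈ -200.96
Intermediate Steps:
O(r) = √26 (O(r) = √((-5)² + 1) = √(25 + 1) = √26)
3 + ((-2 + (-5 - 3))*(1 - 3)²)*O(-2) = 3 + ((-2 + (-5 - 3))*(1 - 3)²)*√26 = 3 + ((-2 - 8)*(-2)²)*√26 = 3 + (-10*4)*√26 = 3 - 40*√26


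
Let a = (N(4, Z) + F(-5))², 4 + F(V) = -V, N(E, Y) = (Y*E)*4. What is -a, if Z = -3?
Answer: -2209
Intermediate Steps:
N(E, Y) = 4*E*Y (N(E, Y) = (E*Y)*4 = 4*E*Y)
F(V) = -4 - V
a = 2209 (a = (4*4*(-3) + (-4 - 1*(-5)))² = (-48 + (-4 + 5))² = (-48 + 1)² = (-47)² = 2209)
-a = -1*2209 = -2209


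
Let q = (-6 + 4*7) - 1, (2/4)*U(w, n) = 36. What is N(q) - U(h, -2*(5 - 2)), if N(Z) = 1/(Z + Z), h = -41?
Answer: -3023/42 ≈ -71.976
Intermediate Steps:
U(w, n) = 72 (U(w, n) = 2*36 = 72)
q = 21 (q = (-6 + 28) - 1 = 22 - 1 = 21)
N(Z) = 1/(2*Z)
N(q) - U(h, -2*(5 - 2)) = (½)/21 - 1*72 = (½)*(1/21) - 72 = 1/42 - 72 = -3023/42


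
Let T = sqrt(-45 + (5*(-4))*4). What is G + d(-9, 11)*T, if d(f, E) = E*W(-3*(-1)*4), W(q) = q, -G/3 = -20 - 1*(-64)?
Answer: -132 + 660*I*sqrt(5) ≈ -132.0 + 1475.8*I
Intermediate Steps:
G = -132 (G = -3*(-20 - 1*(-64)) = -3*(-20 + 64) = -3*44 = -132)
T = 5*I*sqrt(5) (T = sqrt(-45 - 20*4) = sqrt(-45 - 80) = sqrt(-125) = 5*I*sqrt(5) ≈ 11.18*I)
d(f, E) = 12*E (d(f, E) = E*(-3*(-1)*4) = E*(3*4) = E*12 = 12*E)
G + d(-9, 11)*T = -132 + (12*11)*(5*I*sqrt(5)) = -132 + 132*(5*I*sqrt(5)) = -132 + 660*I*sqrt(5)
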